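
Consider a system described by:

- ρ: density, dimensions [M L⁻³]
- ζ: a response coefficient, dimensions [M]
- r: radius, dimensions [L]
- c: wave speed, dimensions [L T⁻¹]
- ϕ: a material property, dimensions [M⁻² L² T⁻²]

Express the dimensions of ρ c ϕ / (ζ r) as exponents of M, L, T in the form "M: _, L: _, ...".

M: -2, L: -1, T: -3

Collect each base-dimension exponent across the product:
  M: (1) − (1) − (0) + (0) + (-2) = -2
  L: (-3) − (0) − (1) + (1) + (2) = -1
  T: (0) − (0) − (0) + (-1) + (-2) = -3
So the dimensions are [M⁻² L⁻¹ T⁻³].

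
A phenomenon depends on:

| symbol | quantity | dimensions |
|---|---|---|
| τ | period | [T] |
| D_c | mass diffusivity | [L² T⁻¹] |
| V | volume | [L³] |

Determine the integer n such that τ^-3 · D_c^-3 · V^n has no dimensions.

2

Balance the L exponent: (3)·n from V, plus −3·(0) − 3·(2) = -6 from the rest, must sum to zero.
3n − 6 = 0, so n = 2.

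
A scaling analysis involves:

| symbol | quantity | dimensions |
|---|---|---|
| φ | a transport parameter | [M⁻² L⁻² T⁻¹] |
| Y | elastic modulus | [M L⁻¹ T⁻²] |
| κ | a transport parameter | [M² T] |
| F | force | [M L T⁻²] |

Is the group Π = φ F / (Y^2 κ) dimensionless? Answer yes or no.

no

Sum the exponent of each base dimension across the product:
  M: [φ]_M − 2·[Y]_M − [κ]_M + [F]_M = (-2) − 2·(1) − (2) + (1) = -5
  L: [φ]_L − 2·[Y]_L − [κ]_L + [F]_L = (-2) − 2·(-1) − (0) + (1) = 1
  T: [φ]_T − 2·[Y]_T − [κ]_T + [F]_T = (-1) − 2·(-2) − (1) + (-2) = 0
Net dimensions [M⁻⁵ L] ≠ [1] — not dimensionless.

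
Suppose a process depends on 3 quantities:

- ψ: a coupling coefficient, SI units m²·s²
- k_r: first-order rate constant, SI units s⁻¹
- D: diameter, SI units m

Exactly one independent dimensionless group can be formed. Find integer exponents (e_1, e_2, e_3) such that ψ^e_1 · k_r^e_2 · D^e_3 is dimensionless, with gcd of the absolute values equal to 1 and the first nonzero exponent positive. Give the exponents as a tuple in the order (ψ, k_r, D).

L: e_1·(2) + e_2·(0) + e_3·(1) = 0
T: e_1·(2) + e_2·(-1) + e_3·(0) = 0
Solving this homogeneous linear system for the smallest-integer solution (first nonzero entry positive) gives (1, 2, -2).

(1, 2, -2)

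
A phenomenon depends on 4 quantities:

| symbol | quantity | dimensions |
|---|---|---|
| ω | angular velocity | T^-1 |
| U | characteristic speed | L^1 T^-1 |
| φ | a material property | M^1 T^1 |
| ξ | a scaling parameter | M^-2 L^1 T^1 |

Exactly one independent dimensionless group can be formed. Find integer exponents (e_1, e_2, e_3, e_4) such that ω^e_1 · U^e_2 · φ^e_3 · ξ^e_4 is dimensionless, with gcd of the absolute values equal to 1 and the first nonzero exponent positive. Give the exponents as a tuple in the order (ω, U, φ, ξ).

M: e_1·(0) + e_2·(0) + e_3·(1) + e_4·(-2) = 0
L: e_1·(0) + e_2·(1) + e_3·(0) + e_4·(1) = 0
T: e_1·(-1) + e_2·(-1) + e_3·(1) + e_4·(1) = 0
Solving this homogeneous linear system for the smallest-integer solution (first nonzero entry positive) gives (4, -1, 2, 1).

(4, -1, 2, 1)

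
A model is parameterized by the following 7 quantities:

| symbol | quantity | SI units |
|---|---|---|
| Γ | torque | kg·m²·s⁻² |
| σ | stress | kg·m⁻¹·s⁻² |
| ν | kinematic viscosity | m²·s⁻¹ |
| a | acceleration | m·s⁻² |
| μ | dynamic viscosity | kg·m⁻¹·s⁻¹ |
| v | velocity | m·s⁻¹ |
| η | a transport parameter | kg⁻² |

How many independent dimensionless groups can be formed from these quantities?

There are 7 variables and 3 base dimensions (M, L, T).
The dimension matrix has rank 3.
Independent dimensionless groups: 7 − 3 = 4.

4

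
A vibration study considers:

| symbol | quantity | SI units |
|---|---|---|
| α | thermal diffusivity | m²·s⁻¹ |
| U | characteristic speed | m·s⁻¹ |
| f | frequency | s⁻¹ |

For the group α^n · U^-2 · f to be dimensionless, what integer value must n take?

Balance the L exponent: (2)·n from α, plus −2·(1) + (0) = -2 from the rest, must sum to zero.
2n − 2 = 0, so n = 1.

1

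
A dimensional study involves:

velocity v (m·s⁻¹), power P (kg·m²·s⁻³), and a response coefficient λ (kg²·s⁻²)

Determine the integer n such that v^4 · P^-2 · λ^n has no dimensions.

Balance the M exponent: (2)·n from λ, plus 4·(0) − 2·(1) = -2 from the rest, must sum to zero.
2n − 2 = 0, so n = 1.

1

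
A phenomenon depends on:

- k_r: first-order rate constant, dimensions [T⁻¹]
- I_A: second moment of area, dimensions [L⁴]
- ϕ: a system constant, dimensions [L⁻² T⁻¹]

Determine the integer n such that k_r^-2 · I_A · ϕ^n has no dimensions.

2

Balance the L exponent: (-2)·n from ϕ, plus −2·(0) + (4) = 4 from the rest, must sum to zero.
-2n + 4 = 0, so n = 2.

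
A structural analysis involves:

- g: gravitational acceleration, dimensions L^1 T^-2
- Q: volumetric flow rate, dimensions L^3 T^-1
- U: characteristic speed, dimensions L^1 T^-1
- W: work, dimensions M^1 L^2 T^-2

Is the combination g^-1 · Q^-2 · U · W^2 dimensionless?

Sum the exponent of each base dimension across the product:
  M: −[g]_M − 2·[Q]_M + [U]_M + 2·[W]_M = −(0) − 2·(0) + (0) + 2·(1) = 2
  L: −[g]_L − 2·[Q]_L + [U]_L + 2·[W]_L = −(1) − 2·(3) + (1) + 2·(2) = -2
  T: −[g]_T − 2·[Q]_T + [U]_T + 2·[W]_T = −(-2) − 2·(-1) + (-1) + 2·(-2) = -1
Net dimensions [M² L⁻² T⁻¹] ≠ [1] — not dimensionless.

no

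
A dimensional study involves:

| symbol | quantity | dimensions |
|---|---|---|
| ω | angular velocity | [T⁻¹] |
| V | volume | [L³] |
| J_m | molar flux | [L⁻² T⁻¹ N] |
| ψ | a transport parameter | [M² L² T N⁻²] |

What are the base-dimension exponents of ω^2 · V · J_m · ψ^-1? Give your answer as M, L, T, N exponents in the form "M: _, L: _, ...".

M: -2, L: -1, T: -4, N: 3

Collect each base-dimension exponent across the product:
  M: 2·(0) + (0) + (0) − (2) = -2
  L: 2·(0) + (3) + (-2) − (2) = -1
  T: 2·(-1) + (0) + (-1) − (1) = -4
  N: 2·(0) + (0) + (1) − (-2) = 3
So the dimensions are [M⁻² L⁻¹ T⁻⁴ N³].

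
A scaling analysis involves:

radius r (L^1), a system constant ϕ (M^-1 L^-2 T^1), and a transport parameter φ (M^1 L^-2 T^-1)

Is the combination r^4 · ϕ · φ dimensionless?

Sum the exponent of each base dimension across the product:
  M: 4·[r]_M + [ϕ]_M + [φ]_M = 4·(0) + (-1) + (1) = 0
  L: 4·[r]_L + [ϕ]_L + [φ]_L = 4·(1) + (-2) + (-2) = 0
  T: 4·[r]_T + [ϕ]_T + [φ]_T = 4·(0) + (1) + (-1) = 0
All base exponents vanish — dimensionless.

yes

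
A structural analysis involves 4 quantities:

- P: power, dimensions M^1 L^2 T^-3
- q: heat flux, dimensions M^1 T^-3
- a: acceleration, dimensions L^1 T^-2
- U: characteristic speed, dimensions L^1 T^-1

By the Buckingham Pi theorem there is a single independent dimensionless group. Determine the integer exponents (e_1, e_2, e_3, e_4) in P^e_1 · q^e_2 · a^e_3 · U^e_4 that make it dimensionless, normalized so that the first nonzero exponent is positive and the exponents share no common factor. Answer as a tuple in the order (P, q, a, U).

M: e_1·(1) + e_2·(1) + e_3·(0) + e_4·(0) = 0
L: e_1·(2) + e_2·(0) + e_3·(1) + e_4·(1) = 0
T: e_1·(-3) + e_2·(-3) + e_3·(-2) + e_4·(-1) = 0
Solving this homogeneous linear system for the smallest-integer solution (first nonzero entry positive) gives (1, -1, 2, -4).

(1, -1, 2, -4)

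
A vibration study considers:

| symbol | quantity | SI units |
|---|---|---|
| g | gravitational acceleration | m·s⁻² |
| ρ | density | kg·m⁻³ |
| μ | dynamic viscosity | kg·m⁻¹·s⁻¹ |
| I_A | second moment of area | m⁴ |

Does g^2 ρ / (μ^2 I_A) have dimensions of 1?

no

Sum the exponent of each base dimension across the product:
  M: 2·[g]_M + [ρ]_M − 2·[μ]_M − [I_A]_M = 2·(0) + (1) − 2·(1) − (0) = -1
  L: 2·[g]_L + [ρ]_L − 2·[μ]_L − [I_A]_L = 2·(1) + (-3) − 2·(-1) − (4) = -3
  T: 2·[g]_T + [ρ]_T − 2·[μ]_T − [I_A]_T = 2·(-2) + (0) − 2·(-1) − (0) = -2
Net dimensions [M⁻¹ L⁻³ T⁻²] ≠ [1] — not dimensionless.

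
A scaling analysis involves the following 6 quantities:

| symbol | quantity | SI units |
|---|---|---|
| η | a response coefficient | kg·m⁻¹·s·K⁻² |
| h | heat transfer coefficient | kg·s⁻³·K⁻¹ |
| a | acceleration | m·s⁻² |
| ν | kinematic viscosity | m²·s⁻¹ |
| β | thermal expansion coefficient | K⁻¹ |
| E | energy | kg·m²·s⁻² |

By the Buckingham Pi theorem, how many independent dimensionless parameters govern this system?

2

There are 6 variables and 4 base dimensions (M, L, T, Θ).
The dimension matrix has rank 4.
Independent dimensionless groups: 6 − 4 = 2.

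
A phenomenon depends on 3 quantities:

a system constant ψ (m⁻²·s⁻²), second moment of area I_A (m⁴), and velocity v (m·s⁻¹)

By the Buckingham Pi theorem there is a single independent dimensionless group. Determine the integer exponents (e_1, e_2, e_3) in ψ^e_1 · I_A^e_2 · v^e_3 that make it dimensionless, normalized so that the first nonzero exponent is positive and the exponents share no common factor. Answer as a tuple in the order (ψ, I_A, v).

L: e_1·(-2) + e_2·(4) + e_3·(1) = 0
T: e_1·(-2) + e_2·(0) + e_3·(-1) = 0
Solving this homogeneous linear system for the smallest-integer solution (first nonzero entry positive) gives (1, 1, -2).

(1, 1, -2)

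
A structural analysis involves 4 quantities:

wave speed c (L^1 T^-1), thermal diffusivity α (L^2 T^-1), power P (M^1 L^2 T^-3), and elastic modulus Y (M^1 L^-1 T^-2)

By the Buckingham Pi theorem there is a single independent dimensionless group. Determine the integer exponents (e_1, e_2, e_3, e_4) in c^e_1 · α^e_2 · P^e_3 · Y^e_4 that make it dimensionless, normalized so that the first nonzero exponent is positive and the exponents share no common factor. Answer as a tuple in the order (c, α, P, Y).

M: e_1·(0) + e_2·(0) + e_3·(1) + e_4·(1) = 0
L: e_1·(1) + e_2·(2) + e_3·(2) + e_4·(-1) = 0
T: e_1·(-1) + e_2·(-1) + e_3·(-3) + e_4·(-2) = 0
Solving this homogeneous linear system for the smallest-integer solution (first nonzero entry positive) gives (1, -2, 1, -1).

(1, -2, 1, -1)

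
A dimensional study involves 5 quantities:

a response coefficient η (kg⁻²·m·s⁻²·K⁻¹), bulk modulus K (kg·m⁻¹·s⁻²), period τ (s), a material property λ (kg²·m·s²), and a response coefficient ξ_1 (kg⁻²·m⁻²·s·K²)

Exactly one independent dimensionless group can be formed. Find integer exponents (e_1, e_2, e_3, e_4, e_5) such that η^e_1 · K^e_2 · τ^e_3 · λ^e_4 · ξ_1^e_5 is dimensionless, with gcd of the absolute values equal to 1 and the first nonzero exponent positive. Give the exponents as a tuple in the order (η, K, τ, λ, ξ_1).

M: e_1·(-2) + e_2·(1) + e_3·(0) + e_4·(2) + e_5·(-2) = 0
L: e_1·(1) + e_2·(-1) + e_3·(0) + e_4·(1) + e_5·(-2) = 0
T: e_1·(-2) + e_2·(-2) + e_3·(1) + e_4·(2) + e_5·(1) = 0
Θ: e_1·(-1) + e_2·(0) + e_3·(0) + e_4·(0) + e_5·(2) = 0
Solving this homogeneous linear system for the smallest-integer solution (first nonzero entry positive) gives (2, 2, 3, 2, 1).

(2, 2, 3, 2, 1)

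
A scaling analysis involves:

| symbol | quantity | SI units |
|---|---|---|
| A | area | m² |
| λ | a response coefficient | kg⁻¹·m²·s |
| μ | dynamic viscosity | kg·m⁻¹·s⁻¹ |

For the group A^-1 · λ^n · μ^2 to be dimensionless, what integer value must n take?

Balance the M exponent: (-1)·n from λ, plus −(0) + 2·(1) = 2 from the rest, must sum to zero.
−n + 2 = 0, so n = 2.

2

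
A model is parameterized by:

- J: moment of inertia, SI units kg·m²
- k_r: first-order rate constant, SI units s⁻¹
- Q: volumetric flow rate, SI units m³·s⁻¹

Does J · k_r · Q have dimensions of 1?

no

Sum the exponent of each base dimension across the product:
  M: [J]_M + [k_r]_M + [Q]_M = (1) + (0) + (0) = 1
  L: [J]_L + [k_r]_L + [Q]_L = (2) + (0) + (3) = 5
  T: [J]_T + [k_r]_T + [Q]_T = (0) + (-1) + (-1) = -2
Net dimensions [M L⁵ T⁻²] ≠ [1] — not dimensionless.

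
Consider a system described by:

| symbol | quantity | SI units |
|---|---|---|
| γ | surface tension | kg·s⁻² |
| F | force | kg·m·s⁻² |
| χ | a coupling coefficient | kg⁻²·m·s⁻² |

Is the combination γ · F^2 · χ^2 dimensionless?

no

Sum the exponent of each base dimension across the product:
  M: [γ]_M + 2·[F]_M + 2·[χ]_M = (1) + 2·(1) + 2·(-2) = -1
  L: [γ]_L + 2·[F]_L + 2·[χ]_L = (0) + 2·(1) + 2·(1) = 4
  T: [γ]_T + 2·[F]_T + 2·[χ]_T = (-2) + 2·(-2) + 2·(-2) = -10
Net dimensions [M⁻¹ L⁴ T⁻¹⁰] ≠ [1] — not dimensionless.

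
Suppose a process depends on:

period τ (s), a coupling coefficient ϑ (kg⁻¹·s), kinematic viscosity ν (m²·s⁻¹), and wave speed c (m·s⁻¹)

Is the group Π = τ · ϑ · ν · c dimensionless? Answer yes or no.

Sum the exponent of each base dimension across the product:
  M: [τ]_M + [ϑ]_M + [ν]_M + [c]_M = (0) + (-1) + (0) + (0) = -1
  L: [τ]_L + [ϑ]_L + [ν]_L + [c]_L = (0) + (0) + (2) + (1) = 3
  T: [τ]_T + [ϑ]_T + [ν]_T + [c]_T = (1) + (1) + (-1) + (-1) = 0
Net dimensions [M⁻¹ L³] ≠ [1] — not dimensionless.

no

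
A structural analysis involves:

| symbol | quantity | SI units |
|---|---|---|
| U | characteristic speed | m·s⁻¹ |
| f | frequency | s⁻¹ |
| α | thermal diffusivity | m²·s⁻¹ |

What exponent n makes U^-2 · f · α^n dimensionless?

1

Balance the L exponent: (2)·n from α, plus −2·(1) + (0) = -2 from the rest, must sum to zero.
2n − 2 = 0, so n = 1.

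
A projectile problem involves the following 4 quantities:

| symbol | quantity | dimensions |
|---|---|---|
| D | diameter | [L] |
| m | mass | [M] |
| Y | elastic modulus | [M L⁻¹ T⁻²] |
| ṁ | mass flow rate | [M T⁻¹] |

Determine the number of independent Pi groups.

There are 4 variables and 3 base dimensions (M, L, T).
The dimension matrix has rank 3.
Independent dimensionless groups: 4 − 3 = 1.

1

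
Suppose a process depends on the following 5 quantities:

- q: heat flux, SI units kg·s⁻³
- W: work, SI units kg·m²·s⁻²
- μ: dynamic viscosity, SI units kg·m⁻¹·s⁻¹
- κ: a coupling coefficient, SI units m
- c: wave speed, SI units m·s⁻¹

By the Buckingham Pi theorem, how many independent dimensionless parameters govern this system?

There are 5 variables and 3 base dimensions (M, L, T).
The dimension matrix has rank 3.
Independent dimensionless groups: 5 − 3 = 2.

2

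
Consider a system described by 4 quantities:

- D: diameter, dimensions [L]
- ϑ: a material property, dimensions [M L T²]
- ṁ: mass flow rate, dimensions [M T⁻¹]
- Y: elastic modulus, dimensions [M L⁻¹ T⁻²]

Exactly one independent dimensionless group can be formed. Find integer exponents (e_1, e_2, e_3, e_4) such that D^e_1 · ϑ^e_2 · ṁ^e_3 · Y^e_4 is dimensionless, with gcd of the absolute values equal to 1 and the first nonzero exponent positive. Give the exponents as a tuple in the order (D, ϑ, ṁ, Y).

M: e_1·(0) + e_2·(1) + e_3·(1) + e_4·(1) = 0
L: e_1·(1) + e_2·(1) + e_3·(0) + e_4·(-1) = 0
T: e_1·(0) + e_2·(2) + e_3·(-1) + e_4·(-2) = 0
Solving this homogeneous linear system for the smallest-integer solution (first nonzero entry positive) gives (2, 1, -4, 3).

(2, 1, -4, 3)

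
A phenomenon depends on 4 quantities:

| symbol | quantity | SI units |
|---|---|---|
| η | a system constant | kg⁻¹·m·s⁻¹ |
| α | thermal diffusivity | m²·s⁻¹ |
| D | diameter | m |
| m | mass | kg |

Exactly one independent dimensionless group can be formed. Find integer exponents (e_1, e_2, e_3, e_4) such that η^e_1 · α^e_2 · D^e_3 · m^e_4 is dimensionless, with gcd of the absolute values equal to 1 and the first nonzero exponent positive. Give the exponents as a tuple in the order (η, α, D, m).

(1, -1, 1, 1)

M: e_1·(-1) + e_2·(0) + e_3·(0) + e_4·(1) = 0
L: e_1·(1) + e_2·(2) + e_3·(1) + e_4·(0) = 0
T: e_1·(-1) + e_2·(-1) + e_3·(0) + e_4·(0) = 0
Solving this homogeneous linear system for the smallest-integer solution (first nonzero entry positive) gives (1, -1, 1, 1).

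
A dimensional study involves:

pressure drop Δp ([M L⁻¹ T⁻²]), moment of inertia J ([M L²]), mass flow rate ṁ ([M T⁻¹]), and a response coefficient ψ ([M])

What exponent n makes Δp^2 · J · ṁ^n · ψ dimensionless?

-4

Balance the M exponent: (1)·n from ṁ, plus 2·(1) + (1) + (1) = 4 from the rest, must sum to zero.
n + 4 = 0, so n = -4.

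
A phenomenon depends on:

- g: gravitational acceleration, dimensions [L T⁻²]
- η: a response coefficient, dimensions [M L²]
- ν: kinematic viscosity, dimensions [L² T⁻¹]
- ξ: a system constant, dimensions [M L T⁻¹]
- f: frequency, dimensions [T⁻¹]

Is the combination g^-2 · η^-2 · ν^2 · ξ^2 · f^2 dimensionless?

no

Sum the exponent of each base dimension across the product:
  M: −2·[g]_M − 2·[η]_M + 2·[ν]_M + 2·[ξ]_M + 2·[f]_M = −2·(0) − 2·(1) + 2·(0) + 2·(1) + 2·(0) = 0
  L: −2·[g]_L − 2·[η]_L + 2·[ν]_L + 2·[ξ]_L + 2·[f]_L = −2·(1) − 2·(2) + 2·(2) + 2·(1) + 2·(0) = 0
  T: −2·[g]_T − 2·[η]_T + 2·[ν]_T + 2·[ξ]_T + 2·[f]_T = −2·(-2) − 2·(0) + 2·(-1) + 2·(-1) + 2·(-1) = -2
Net dimensions [T⁻²] ≠ [1] — not dimensionless.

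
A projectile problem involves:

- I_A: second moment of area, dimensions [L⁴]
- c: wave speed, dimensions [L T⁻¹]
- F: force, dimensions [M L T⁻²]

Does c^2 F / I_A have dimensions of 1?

no

Sum the exponent of each base dimension across the product:
  M: −[I_A]_M + 2·[c]_M + [F]_M = −(0) + 2·(0) + (1) = 1
  L: −[I_A]_L + 2·[c]_L + [F]_L = −(4) + 2·(1) + (1) = -1
  T: −[I_A]_T + 2·[c]_T + [F]_T = −(0) + 2·(-1) + (-2) = -4
Net dimensions [M L⁻¹ T⁻⁴] ≠ [1] — not dimensionless.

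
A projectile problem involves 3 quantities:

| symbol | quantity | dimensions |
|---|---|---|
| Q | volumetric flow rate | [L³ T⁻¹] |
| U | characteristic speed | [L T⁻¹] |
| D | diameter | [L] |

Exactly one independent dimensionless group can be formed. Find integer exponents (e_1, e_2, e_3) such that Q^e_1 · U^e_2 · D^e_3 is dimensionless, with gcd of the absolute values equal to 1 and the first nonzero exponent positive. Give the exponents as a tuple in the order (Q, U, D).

L: e_1·(3) + e_2·(1) + e_3·(1) = 0
T: e_1·(-1) + e_2·(-1) + e_3·(0) = 0
Solving this homogeneous linear system for the smallest-integer solution (first nonzero entry positive) gives (1, -1, -2).

(1, -1, -2)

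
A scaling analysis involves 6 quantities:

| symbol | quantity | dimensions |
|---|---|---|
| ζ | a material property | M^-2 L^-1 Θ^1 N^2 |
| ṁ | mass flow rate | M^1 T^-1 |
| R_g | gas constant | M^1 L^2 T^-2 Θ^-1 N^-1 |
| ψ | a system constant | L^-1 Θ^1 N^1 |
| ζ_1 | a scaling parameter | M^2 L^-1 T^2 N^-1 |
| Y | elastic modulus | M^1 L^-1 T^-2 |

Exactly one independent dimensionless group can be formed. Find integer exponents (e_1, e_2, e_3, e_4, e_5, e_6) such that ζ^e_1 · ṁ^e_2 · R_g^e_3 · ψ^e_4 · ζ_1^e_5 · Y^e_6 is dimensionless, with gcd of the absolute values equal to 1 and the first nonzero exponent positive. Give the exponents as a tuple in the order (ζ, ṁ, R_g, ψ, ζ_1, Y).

(2, -4, 3, 1, 2, 1)

M: e_1·(-2) + e_2·(1) + e_3·(1) + e_4·(0) + e_5·(2) + e_6·(1) = 0
L: e_1·(-1) + e_2·(0) + e_3·(2) + e_4·(-1) + e_5·(-1) + e_6·(-1) = 0
T: e_1·(0) + e_2·(-1) + e_3·(-2) + e_4·(0) + e_5·(2) + e_6·(-2) = 0
Θ: e_1·(1) + e_2·(0) + e_3·(-1) + e_4·(1) + e_5·(0) + e_6·(0) = 0
N: e_1·(2) + e_2·(0) + e_3·(-1) + e_4·(1) + e_5·(-1) + e_6·(0) = 0
Solving this homogeneous linear system for the smallest-integer solution (first nonzero entry positive) gives (2, -4, 3, 1, 2, 1).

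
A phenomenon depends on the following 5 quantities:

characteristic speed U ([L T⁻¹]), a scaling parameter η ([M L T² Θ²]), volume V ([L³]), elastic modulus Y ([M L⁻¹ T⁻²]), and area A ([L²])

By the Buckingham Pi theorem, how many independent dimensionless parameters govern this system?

There are 5 variables and 4 base dimensions (M, L, T, Θ).
The dimension matrix has rank 4.
Independent dimensionless groups: 5 − 4 = 1.

1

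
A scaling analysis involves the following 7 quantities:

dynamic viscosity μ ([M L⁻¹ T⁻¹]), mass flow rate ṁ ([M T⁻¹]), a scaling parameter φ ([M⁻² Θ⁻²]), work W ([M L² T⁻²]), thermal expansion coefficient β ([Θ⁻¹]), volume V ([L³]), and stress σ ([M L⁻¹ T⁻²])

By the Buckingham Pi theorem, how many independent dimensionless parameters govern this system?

3

There are 7 variables and 4 base dimensions (M, L, T, Θ).
The dimension matrix has rank 4.
Independent dimensionless groups: 7 − 4 = 3.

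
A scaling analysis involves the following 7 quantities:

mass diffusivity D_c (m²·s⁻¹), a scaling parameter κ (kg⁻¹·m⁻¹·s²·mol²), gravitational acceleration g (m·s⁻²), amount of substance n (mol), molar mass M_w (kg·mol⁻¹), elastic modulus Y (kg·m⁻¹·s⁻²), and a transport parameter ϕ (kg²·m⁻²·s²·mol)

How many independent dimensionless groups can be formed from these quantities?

There are 7 variables and 4 base dimensions (M, L, T, N).
The dimension matrix has rank 4.
Independent dimensionless groups: 7 − 4 = 3.

3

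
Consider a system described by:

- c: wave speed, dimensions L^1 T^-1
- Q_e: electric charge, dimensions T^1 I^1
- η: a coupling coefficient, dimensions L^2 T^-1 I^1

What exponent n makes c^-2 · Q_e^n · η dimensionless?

Balance the T exponent: (1)·n from Q_e, plus −2·(-1) + (-1) = 1 from the rest, must sum to zero.
n + 1 = 0, so n = -1.

-1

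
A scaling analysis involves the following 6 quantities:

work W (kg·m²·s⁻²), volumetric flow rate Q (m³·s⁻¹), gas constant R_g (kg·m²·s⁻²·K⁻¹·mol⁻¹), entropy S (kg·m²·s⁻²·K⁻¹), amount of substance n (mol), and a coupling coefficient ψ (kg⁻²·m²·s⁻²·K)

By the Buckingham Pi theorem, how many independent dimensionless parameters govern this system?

1

There are 6 variables and 5 base dimensions (M, L, T, Θ, N).
The dimension matrix has rank 5.
Independent dimensionless groups: 6 − 5 = 1.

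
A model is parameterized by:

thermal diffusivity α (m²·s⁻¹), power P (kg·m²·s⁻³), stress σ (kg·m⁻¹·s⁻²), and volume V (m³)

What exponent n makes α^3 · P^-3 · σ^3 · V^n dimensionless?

Balance the L exponent: (3)·n from V, plus 3·(2) − 3·(2) + 3·(-1) = -3 from the rest, must sum to zero.
3n − 3 = 0, so n = 1.

1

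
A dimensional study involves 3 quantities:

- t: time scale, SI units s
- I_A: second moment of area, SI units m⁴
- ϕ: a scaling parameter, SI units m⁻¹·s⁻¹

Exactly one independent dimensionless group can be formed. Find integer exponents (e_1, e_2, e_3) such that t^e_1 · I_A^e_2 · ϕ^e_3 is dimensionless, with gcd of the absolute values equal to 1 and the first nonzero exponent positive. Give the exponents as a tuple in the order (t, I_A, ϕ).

(4, 1, 4)

L: e_1·(0) + e_2·(4) + e_3·(-1) = 0
T: e_1·(1) + e_2·(0) + e_3·(-1) = 0
Solving this homogeneous linear system for the smallest-integer solution (first nonzero entry positive) gives (4, 1, 4).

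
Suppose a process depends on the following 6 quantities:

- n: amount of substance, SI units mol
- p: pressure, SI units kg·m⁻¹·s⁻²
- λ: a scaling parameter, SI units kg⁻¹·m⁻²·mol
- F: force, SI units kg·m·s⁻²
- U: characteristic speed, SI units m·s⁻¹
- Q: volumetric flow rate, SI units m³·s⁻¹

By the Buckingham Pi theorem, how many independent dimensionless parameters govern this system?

2

There are 6 variables and 4 base dimensions (M, L, T, N).
The dimension matrix has rank 4.
Independent dimensionless groups: 6 − 4 = 2.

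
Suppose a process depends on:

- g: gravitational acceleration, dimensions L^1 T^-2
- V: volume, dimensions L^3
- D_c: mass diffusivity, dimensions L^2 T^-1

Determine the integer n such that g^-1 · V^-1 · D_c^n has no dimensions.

Balance the L exponent: (2)·n from D_c, plus −(1) − (3) = -4 from the rest, must sum to zero.
2n − 4 = 0, so n = 2.

2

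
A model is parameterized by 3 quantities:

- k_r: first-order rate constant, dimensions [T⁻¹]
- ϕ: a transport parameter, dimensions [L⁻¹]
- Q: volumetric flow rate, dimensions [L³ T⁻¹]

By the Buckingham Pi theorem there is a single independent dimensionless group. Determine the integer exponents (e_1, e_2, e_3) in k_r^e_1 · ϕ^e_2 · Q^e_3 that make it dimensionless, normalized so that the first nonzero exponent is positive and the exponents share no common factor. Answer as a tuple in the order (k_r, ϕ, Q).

(1, -3, -1)

L: e_1·(0) + e_2·(-1) + e_3·(3) = 0
T: e_1·(-1) + e_2·(0) + e_3·(-1) = 0
Solving this homogeneous linear system for the smallest-integer solution (first nonzero entry positive) gives (1, -3, -1).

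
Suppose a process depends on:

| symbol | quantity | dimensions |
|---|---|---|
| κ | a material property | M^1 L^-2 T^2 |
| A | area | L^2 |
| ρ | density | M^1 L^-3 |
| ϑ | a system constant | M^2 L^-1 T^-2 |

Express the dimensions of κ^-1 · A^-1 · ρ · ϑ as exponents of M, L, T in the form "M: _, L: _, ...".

Collect each base-dimension exponent across the product:
  M: −(1) − (0) + (1) + (2) = 2
  L: −(-2) − (2) + (-3) + (-1) = -4
  T: −(2) − (0) + (0) + (-2) = -4
So the dimensions are [M² L⁻⁴ T⁻⁴].

M: 2, L: -4, T: -4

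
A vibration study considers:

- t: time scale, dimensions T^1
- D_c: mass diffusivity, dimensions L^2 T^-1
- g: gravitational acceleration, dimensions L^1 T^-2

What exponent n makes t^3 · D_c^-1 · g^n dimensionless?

Balance the L exponent: (1)·n from g, plus 3·(0) − (2) = -2 from the rest, must sum to zero.
n − 2 = 0, so n = 2.

2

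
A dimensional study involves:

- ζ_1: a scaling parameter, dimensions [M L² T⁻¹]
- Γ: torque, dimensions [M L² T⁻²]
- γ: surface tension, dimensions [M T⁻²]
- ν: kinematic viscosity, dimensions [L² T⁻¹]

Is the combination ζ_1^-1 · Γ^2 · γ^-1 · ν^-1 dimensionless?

yes

Sum the exponent of each base dimension across the product:
  M: −[ζ_1]_M + 2·[Γ]_M − [γ]_M − [ν]_M = −(1) + 2·(1) − (1) − (0) = 0
  L: −[ζ_1]_L + 2·[Γ]_L − [γ]_L − [ν]_L = −(2) + 2·(2) − (0) − (2) = 0
  T: −[ζ_1]_T + 2·[Γ]_T − [γ]_T − [ν]_T = −(-1) + 2·(-2) − (-2) − (-1) = 0
All base exponents vanish — dimensionless.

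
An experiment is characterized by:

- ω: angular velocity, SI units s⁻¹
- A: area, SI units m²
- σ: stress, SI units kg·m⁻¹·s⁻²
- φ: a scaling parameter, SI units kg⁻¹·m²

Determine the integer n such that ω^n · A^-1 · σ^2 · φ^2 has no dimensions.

-4

Balance the T exponent: (-1)·n from ω, plus −(0) + 2·(-2) + 2·(0) = -4 from the rest, must sum to zero.
−n − 4 = 0, so n = -4.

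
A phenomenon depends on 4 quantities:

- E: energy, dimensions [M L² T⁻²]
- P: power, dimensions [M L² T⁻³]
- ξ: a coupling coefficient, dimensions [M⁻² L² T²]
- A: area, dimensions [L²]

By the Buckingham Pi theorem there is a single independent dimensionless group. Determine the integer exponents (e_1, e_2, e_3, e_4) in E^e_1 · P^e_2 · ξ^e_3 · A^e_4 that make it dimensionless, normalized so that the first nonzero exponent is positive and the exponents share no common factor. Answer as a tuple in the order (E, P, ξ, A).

M: e_1·(1) + e_2·(1) + e_3·(-2) + e_4·(0) = 0
L: e_1·(2) + e_2·(2) + e_3·(2) + e_4·(2) = 0
T: e_1·(-2) + e_2·(-3) + e_3·(2) + e_4·(0) = 0
Solving this homogeneous linear system for the smallest-integer solution (first nonzero entry positive) gives (4, -2, 1, -3).

(4, -2, 1, -3)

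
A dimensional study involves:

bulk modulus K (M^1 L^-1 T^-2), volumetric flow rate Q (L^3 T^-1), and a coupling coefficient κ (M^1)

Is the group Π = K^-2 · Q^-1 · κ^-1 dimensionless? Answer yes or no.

Sum the exponent of each base dimension across the product:
  M: −2·[K]_M − [Q]_M − [κ]_M = −2·(1) − (0) − (1) = -3
  L: −2·[K]_L − [Q]_L − [κ]_L = −2·(-1) − (3) − (0) = -1
  T: −2·[K]_T − [Q]_T − [κ]_T = −2·(-2) − (-1) − (0) = 5
Net dimensions [M⁻³ L⁻¹ T⁵] ≠ [1] — not dimensionless.

no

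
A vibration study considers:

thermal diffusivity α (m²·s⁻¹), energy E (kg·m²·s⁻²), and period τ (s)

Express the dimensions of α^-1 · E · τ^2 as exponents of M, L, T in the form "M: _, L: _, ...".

Collect each base-dimension exponent across the product:
  M: −(0) + (1) + 2·(0) = 1
  L: −(2) + (2) + 2·(0) = 0
  T: −(-1) + (-2) + 2·(1) = 1
So the dimensions are [M T].

M: 1, L: 0, T: 1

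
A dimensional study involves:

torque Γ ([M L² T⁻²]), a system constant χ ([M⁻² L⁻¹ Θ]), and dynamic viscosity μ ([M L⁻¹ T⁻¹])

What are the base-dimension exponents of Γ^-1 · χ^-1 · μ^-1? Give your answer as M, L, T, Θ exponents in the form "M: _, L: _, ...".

M: 0, L: 0, T: 3, Θ: -1

Collect each base-dimension exponent across the product:
  M: −(1) − (-2) − (1) = 0
  L: −(2) − (-1) − (-1) = 0
  T: −(-2) − (0) − (-1) = 3
  Θ: −(0) − (1) − (0) = -1
So the dimensions are [T³ Θ⁻¹].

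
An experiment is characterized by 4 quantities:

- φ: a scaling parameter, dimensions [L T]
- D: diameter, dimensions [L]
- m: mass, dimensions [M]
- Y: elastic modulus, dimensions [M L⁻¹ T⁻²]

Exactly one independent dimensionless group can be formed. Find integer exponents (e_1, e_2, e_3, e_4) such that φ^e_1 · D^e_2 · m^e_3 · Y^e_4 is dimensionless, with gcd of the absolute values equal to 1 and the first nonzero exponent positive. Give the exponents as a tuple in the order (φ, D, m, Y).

(2, -1, -1, 1)

M: e_1·(0) + e_2·(0) + e_3·(1) + e_4·(1) = 0
L: e_1·(1) + e_2·(1) + e_3·(0) + e_4·(-1) = 0
T: e_1·(1) + e_2·(0) + e_3·(0) + e_4·(-2) = 0
Solving this homogeneous linear system for the smallest-integer solution (first nonzero entry positive) gives (2, -1, -1, 1).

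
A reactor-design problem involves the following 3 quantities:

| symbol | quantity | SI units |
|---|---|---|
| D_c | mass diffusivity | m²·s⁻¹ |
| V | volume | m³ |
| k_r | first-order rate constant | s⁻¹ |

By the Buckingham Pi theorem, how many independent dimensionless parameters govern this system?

1

There are 3 variables and 2 base dimensions (L, T).
The dimension matrix has rank 2.
Independent dimensionless groups: 3 − 2 = 1.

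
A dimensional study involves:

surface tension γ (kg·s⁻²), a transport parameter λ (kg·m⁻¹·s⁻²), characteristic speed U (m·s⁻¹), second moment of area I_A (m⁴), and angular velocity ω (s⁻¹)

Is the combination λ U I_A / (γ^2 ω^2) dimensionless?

no

Sum the exponent of each base dimension across the product:
  M: −2·[γ]_M + [λ]_M + [U]_M + [I_A]_M − 2·[ω]_M = −2·(1) + (1) + (0) + (0) − 2·(0) = -1
  L: −2·[γ]_L + [λ]_L + [U]_L + [I_A]_L − 2·[ω]_L = −2·(0) + (-1) + (1) + (4) − 2·(0) = 4
  T: −2·[γ]_T + [λ]_T + [U]_T + [I_A]_T − 2·[ω]_T = −2·(-2) + (-2) + (-1) + (0) − 2·(-1) = 3
Net dimensions [M⁻¹ L⁴ T³] ≠ [1] — not dimensionless.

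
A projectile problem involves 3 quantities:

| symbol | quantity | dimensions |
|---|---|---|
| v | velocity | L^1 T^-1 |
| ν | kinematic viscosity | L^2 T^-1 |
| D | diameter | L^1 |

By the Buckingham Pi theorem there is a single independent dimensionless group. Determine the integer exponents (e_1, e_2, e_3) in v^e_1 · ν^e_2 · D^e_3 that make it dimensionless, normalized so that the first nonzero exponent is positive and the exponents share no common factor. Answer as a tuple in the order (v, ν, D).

(1, -1, 1)

L: e_1·(1) + e_2·(2) + e_3·(1) = 0
T: e_1·(-1) + e_2·(-1) + e_3·(0) = 0
Solving this homogeneous linear system for the smallest-integer solution (first nonzero entry positive) gives (1, -1, 1).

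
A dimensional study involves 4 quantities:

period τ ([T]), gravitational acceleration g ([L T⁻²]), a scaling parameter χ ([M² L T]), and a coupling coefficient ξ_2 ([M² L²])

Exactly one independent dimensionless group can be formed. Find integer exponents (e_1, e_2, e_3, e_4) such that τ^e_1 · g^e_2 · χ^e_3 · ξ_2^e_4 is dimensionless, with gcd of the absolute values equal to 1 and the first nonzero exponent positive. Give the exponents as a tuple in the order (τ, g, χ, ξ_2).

(1, 1, 1, -1)

M: e_1·(0) + e_2·(0) + e_3·(2) + e_4·(2) = 0
L: e_1·(0) + e_2·(1) + e_3·(1) + e_4·(2) = 0
T: e_1·(1) + e_2·(-2) + e_3·(1) + e_4·(0) = 0
Solving this homogeneous linear system for the smallest-integer solution (first nonzero entry positive) gives (1, 1, 1, -1).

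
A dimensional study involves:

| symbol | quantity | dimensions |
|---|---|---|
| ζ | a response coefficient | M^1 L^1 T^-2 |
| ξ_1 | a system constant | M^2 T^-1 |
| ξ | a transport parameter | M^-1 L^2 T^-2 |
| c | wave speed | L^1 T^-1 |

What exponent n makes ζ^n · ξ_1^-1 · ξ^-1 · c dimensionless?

Balance the M exponent: (1)·n from ζ, plus −(2) − (-1) + (0) = -1 from the rest, must sum to zero.
n − 1 = 0, so n = 1.

1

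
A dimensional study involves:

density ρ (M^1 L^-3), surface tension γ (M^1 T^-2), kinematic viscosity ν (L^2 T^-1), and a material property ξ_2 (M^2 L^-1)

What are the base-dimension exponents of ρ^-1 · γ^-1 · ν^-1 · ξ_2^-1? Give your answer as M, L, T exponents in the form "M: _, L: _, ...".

Collect each base-dimension exponent across the product:
  M: −(1) − (1) − (0) − (2) = -4
  L: −(-3) − (0) − (2) − (-1) = 2
  T: −(0) − (-2) − (-1) − (0) = 3
So the dimensions are [M⁻⁴ L² T³].

M: -4, L: 2, T: 3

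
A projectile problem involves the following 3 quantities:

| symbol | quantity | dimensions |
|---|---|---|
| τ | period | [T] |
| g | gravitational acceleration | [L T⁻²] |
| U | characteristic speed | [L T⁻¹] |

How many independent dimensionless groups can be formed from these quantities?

1

There are 3 variables and 2 base dimensions (L, T).
The dimension matrix has rank 2.
Independent dimensionless groups: 3 − 2 = 1.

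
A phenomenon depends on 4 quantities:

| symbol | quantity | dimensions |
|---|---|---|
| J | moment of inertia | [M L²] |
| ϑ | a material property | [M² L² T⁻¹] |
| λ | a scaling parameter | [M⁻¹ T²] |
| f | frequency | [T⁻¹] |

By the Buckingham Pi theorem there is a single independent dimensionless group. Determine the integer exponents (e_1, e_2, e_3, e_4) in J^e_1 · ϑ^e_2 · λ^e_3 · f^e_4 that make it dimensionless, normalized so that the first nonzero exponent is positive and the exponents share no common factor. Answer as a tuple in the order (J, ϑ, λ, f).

(1, -1, -1, -1)

M: e_1·(1) + e_2·(2) + e_3·(-1) + e_4·(0) = 0
L: e_1·(2) + e_2·(2) + e_3·(0) + e_4·(0) = 0
T: e_1·(0) + e_2·(-1) + e_3·(2) + e_4·(-1) = 0
Solving this homogeneous linear system for the smallest-integer solution (first nonzero entry positive) gives (1, -1, -1, -1).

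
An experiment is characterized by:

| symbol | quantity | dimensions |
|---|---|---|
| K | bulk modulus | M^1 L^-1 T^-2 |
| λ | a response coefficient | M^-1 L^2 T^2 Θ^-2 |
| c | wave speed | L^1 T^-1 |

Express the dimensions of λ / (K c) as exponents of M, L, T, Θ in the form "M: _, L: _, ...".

Collect each base-dimension exponent across the product:
  M: −(1) + (-1) − (0) = -2
  L: −(-1) + (2) − (1) = 2
  T: −(-2) + (2) − (-1) = 5
  Θ: −(0) + (-2) − (0) = -2
So the dimensions are [M⁻² L² T⁵ Θ⁻²].

M: -2, L: 2, T: 5, Θ: -2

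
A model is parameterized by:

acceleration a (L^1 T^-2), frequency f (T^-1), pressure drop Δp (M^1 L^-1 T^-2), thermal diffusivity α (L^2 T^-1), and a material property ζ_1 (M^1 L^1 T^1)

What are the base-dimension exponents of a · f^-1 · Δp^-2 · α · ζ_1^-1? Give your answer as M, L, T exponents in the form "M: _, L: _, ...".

M: -3, L: 4, T: 1

Collect each base-dimension exponent across the product:
  M: (0) − (0) − 2·(1) + (0) − (1) = -3
  L: (1) − (0) − 2·(-1) + (2) − (1) = 4
  T: (-2) − (-1) − 2·(-2) + (-1) − (1) = 1
So the dimensions are [M⁻³ L⁴ T].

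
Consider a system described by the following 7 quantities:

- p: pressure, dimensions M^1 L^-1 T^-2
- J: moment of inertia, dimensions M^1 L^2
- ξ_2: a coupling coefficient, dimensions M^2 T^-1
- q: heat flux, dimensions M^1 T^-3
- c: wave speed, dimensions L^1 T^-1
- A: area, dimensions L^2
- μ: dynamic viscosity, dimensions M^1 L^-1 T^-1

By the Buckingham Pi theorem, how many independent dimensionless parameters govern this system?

There are 7 variables and 3 base dimensions (M, L, T).
The dimension matrix has rank 3.
Independent dimensionless groups: 7 − 3 = 4.

4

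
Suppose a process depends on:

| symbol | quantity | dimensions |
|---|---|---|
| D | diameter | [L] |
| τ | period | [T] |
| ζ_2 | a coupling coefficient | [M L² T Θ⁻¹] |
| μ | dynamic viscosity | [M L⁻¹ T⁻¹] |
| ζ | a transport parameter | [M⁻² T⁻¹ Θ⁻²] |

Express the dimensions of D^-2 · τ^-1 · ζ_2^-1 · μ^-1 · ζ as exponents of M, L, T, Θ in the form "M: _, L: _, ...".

M: -4, L: -3, T: -2, Θ: -1

Collect each base-dimension exponent across the product:
  M: −2·(0) − (0) − (1) − (1) + (-2) = -4
  L: −2·(1) − (0) − (2) − (-1) + (0) = -3
  T: −2·(0) − (1) − (1) − (-1) + (-1) = -2
  Θ: −2·(0) − (0) − (-1) − (0) + (-2) = -1
So the dimensions are [M⁻⁴ L⁻³ T⁻² Θ⁻¹].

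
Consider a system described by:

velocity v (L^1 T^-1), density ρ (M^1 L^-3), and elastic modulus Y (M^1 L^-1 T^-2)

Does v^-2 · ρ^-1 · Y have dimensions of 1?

yes

Sum the exponent of each base dimension across the product:
  M: −2·[v]_M − [ρ]_M + [Y]_M = −2·(0) − (1) + (1) = 0
  L: −2·[v]_L − [ρ]_L + [Y]_L = −2·(1) − (-3) + (-1) = 0
  T: −2·[v]_T − [ρ]_T + [Y]_T = −2·(-1) − (0) + (-2) = 0
All base exponents vanish — dimensionless.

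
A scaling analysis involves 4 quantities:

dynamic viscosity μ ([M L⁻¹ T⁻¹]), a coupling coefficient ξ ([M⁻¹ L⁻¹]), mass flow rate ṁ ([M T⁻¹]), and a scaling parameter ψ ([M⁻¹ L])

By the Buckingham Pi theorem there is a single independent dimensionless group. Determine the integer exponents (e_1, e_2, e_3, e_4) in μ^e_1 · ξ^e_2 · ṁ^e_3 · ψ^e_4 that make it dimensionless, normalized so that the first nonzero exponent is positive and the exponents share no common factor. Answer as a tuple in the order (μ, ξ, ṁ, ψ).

M: e_1·(1) + e_2·(-1) + e_3·(1) + e_4·(-1) = 0
L: e_1·(-1) + e_2·(-1) + e_3·(0) + e_4·(1) = 0
T: e_1·(-1) + e_2·(0) + e_3·(-1) + e_4·(0) = 0
Solving this homogeneous linear system for the smallest-integer solution (first nonzero entry positive) gives (2, -1, -2, 1).

(2, -1, -2, 1)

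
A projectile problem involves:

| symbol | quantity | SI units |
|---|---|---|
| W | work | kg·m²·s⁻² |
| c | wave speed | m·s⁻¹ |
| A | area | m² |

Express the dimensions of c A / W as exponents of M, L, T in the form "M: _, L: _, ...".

M: -1, L: 1, T: 1

Collect each base-dimension exponent across the product:
  M: −(1) + (0) + (0) = -1
  L: −(2) + (1) + (2) = 1
  T: −(-2) + (-1) + (0) = 1
So the dimensions are [M⁻¹ L T].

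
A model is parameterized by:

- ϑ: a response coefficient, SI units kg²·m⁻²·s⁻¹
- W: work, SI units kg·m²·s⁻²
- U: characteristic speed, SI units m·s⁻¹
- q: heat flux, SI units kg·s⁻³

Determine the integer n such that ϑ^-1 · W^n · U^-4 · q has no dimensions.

Balance the M exponent: (1)·n from W, plus −(2) − 4·(0) + (1) = -1 from the rest, must sum to zero.
n − 1 = 0, so n = 1.

1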